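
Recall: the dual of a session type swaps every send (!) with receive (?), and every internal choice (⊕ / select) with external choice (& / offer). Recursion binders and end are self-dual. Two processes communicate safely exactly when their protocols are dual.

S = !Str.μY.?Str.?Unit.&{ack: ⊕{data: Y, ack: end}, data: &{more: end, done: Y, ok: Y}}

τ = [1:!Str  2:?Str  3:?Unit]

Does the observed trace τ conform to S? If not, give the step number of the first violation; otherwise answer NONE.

@1 !Str  match  cont: μY.…
@2 ?Str  match  cont: ?Unit.&{ack: ⊕{data: μY.…, ack: end}, data: &{more: end, done: μY.…, ok: μY.…}}
@3 ?Unit  match  cont: &{ack: ⊕{data: μY.…, ack: end}, data: &{more: end, done: μY.…, ok: μY.…}}
trace exhausted — no violation

NONE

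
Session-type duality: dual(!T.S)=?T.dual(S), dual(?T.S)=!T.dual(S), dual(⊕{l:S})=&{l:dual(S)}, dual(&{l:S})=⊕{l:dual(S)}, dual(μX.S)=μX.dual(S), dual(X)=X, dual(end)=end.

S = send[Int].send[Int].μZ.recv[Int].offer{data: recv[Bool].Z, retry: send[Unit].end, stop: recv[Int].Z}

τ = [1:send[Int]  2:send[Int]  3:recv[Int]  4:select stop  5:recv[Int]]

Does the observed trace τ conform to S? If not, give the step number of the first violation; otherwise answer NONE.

4

@1 send[Int]  ✓  now at send[Int].μZ.…
@2 send[Int]  ✓  now at μZ.…
@3 recv[Int]  ✓  now at offer{data: recv[Bool].μZ.…, retry: send[Unit].end, stop: recv[Int].μZ.…}
@4 got select stop, protocol expects offer data or offer retry or offer stop  ✗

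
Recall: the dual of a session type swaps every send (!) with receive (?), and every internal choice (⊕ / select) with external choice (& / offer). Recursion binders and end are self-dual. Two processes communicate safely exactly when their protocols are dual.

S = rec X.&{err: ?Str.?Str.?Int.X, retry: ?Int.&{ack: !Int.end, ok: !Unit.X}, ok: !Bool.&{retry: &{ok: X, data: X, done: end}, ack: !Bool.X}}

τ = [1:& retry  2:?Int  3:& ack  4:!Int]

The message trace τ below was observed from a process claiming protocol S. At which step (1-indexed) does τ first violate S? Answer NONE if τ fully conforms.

step 1: & retry  ok  cont: ?Int.&{ack: !Int.end, ok: !Unit.rec X.…}
step 2: ?Int  ok  cont: &{ack: !Int.end, ok: !Unit.rec X.…}
step 3: & ack  ok  cont: !Int.end
step 4: !Int  ok  cont: end
all 4 steps conform

NONE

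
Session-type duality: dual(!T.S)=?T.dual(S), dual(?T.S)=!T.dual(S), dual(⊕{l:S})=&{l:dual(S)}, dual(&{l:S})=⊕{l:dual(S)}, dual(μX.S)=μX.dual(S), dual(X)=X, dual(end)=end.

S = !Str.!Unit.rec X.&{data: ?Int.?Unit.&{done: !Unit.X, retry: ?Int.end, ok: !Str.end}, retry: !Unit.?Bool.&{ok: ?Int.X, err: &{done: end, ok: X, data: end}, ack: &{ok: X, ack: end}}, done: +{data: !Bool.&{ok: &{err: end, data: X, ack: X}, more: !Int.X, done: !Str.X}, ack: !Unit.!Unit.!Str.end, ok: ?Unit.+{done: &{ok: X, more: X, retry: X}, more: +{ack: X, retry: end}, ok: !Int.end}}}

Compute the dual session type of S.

!Str → ?Str
  !Unit → ?Unit
    rec X → rec X  (rec unchanged)
      &{data,retry,done} → +{data,retry,done}  (&→⊕)
        [data]
          ?Int → !Int
            ?Unit → !Unit
              &{done,retry,ok} → +{done,retry,ok}  (&→⊕)
                [done]
                  !Unit → ?Unit
                    X self-dual
                [retry]
                  ?Int → !Int
                    end self-dual
                [ok]
                  !Str → ?Str
                    end self-dual
        [retry]
          !Unit → ?Unit
            ?Bool → !Bool
              &{ok,err,ack} → +{ok,err,ack}  (&→⊕)
                [ok]
                  ?Int → !Int
                    X self-dual
                [err]
                  &{done,ok,data} → +{done,ok,data}  (&→⊕)
                    [done]
                      end self-dual
                    [ok]
                      X self-dual
                    [data]
                      end self-dual
                [ack]
                  &{ok,ack} → +{ok,ack}  (&→⊕)
                    [ok]
                      X self-dual
                    [ack]
                      end self-dual
        [done]
          +{data,ack,ok} → &{data,ack,ok}  (internal→external)
            [data]
              !Bool → ?Bool
                &{ok,more,done} → +{ok,more,done}  (&→⊕)
                  [ok]
                    &{err,data,ack} → +{err,data,ack}  (&→⊕)
                      [err]
                        end self-dual
                      [data]
                        X self-dual
                      [ack]
                        X self-dual
                  [more]
                    !Int → ?Int
                      X self-dual
                  [done]
                    !Str → ?Str
                      X self-dual
            [ack]
              !Unit → ?Unit
                !Unit → ?Unit
                  !Str → ?Str
                    end self-dual
            [ok]
              ?Unit → !Unit
                +{done,more,ok} → &{done,more,ok}  (internal→external)
                  [done]
                    &{ok,more,retry} → +{ok,more,retry}  (&→⊕)
                      [ok]
                        X self-dual
                      [more]
                        X self-dual
                      [retry]
                        X self-dual
                  [more]
                    +{ack,retry} → &{ack,retry}  (internal→external)
                      [ack]
                        X self-dual
                      [retry]
                        end self-dual
                  [ok]
                    !Int → ?Int
                      end self-dual

?Str.?Unit.rec X.+{data: !Int.!Unit.+{done: ?Unit.X, retry: !Int.end, ok: ?Str.end}, retry: ?Unit.!Bool.+{ok: !Int.X, err: +{done: end, ok: X, data: end}, ack: +{ok: X, ack: end}}, done: &{data: ?Bool.+{ok: +{err: end, data: X, ack: X}, more: ?Int.X, done: ?Str.X}, ack: ?Unit.?Unit.?Str.end, ok: !Unit.&{done: +{ok: X, more: X, retry: X}, more: &{ack: X, retry: end}, ok: ?Int.end}}}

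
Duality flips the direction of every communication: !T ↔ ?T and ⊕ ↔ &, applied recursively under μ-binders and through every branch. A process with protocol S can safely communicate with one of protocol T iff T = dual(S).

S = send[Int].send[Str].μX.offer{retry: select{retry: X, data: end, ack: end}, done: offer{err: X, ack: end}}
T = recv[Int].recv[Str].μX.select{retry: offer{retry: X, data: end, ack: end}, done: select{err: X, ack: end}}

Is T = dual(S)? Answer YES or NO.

YES

send[Int] vs recv[Int]  ✓
  send[Str] vs recv[Str]  ✓
    μX vs μX  ✓ (rec unchanged)
      offer{retry,done} vs select{retry,done}  ✓ same labels
        • retry:
          select{retry,data,ack} vs offer{retry,data,ack}  ✓ same labels
            • retry:
              X vs X  ✓
            • data:
              end vs end  ✓
            • ack:
              end vs end  ✓
        • done:
          offer{err,ack} vs select{err,ack}  ✓ same labels
            • err:
              X vs X  ✓
            • ack:
              end vs end  ✓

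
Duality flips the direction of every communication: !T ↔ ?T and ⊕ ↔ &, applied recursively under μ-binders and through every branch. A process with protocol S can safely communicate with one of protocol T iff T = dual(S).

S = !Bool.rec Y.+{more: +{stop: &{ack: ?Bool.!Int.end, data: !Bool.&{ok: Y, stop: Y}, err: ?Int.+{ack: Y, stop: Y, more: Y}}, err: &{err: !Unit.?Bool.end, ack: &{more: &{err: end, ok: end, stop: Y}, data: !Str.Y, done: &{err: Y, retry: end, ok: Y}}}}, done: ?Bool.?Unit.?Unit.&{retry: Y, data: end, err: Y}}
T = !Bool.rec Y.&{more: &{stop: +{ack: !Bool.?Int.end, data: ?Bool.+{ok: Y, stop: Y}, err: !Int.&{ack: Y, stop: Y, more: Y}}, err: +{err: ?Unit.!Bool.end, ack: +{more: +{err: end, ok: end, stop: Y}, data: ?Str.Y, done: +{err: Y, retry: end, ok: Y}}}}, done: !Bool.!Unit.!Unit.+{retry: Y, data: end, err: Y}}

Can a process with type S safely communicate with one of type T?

!Bool | !Bool  ✗ same direction on both sides — not dual

NO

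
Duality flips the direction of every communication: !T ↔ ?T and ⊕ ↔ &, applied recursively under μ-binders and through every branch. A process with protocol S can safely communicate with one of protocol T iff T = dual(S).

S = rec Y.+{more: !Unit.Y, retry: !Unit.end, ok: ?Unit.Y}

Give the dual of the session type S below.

rec Y.&{more: ?Unit.Y, retry: ?Unit.end, ok: !Unit.Y}

rec Y → rec Y  (binder kept)
  +{more,retry,ok} → &{more,retry,ok}  (⊕→&)
    case more:
      !Unit → ?Unit
        dual(Y) = Y
    case retry:
      !Unit → ?Unit
        dual(end) = end
    case ok:
      ?Unit → !Unit
        dual(Y) = Y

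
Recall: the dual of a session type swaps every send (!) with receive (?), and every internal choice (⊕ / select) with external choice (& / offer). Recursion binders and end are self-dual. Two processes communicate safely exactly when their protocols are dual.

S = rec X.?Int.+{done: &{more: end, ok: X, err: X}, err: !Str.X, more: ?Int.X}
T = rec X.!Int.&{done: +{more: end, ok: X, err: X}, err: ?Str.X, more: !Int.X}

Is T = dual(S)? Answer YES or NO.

rec X ‖ rec X  ✓ (binder kept)
  ?Int ‖ !Int  ✓
    +{done,err,more} ‖ &{done,err,more}  ✓ label sets agree
      • done:
        &{more,ok,err} ‖ +{more,ok,err}  ✓ label sets agree
          • more:
            end ‖ end  ✓
          • ok:
            X ‖ X  ✓
          • err:
            X ‖ X  ✓
      • err:
        !Str ‖ ?Str  ✓
          X ‖ X  ✓
      • more:
        ?Int ‖ !Int  ✓
          X ‖ X  ✓

YES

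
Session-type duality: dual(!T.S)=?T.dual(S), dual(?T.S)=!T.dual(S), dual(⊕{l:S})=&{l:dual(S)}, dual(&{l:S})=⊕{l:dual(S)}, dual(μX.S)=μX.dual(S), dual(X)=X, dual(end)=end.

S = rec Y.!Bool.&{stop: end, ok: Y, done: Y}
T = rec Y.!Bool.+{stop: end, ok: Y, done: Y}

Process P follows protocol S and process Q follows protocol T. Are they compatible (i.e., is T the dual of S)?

rec Y ‖ rec Y  ok (rec unchanged)
  !Bool ‖ !Bool  ✗ same direction on both sides — not dual

NO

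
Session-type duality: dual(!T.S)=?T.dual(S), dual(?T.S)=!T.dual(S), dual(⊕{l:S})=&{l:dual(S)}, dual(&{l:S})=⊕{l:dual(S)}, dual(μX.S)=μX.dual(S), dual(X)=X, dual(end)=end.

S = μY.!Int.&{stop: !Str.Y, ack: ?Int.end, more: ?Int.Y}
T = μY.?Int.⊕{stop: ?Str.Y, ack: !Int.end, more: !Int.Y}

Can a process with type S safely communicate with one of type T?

YES

μY | μY  ok (μ self-dual)
  !Int | ?Int  ok
    &{stop,ack,more} | ⊕{stop,ack,more}  ok labels match
      [stop]
        !Str | ?Str  ok
          Y | Y  ok
      [ack]
        ?Int | !Int  ok
          end | end  ok
      [more]
        ?Int | !Int  ok
          Y | Y  ok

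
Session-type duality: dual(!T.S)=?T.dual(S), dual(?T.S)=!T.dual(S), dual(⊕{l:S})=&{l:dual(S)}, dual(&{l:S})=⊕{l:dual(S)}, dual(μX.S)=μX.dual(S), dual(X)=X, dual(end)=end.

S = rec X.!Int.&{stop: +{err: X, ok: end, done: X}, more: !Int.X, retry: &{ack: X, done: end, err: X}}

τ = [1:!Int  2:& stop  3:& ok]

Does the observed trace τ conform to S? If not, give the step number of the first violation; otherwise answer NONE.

@1 !Int  match  residual = &{stop: +{err: rec X.…, ok: end, done: rec X.…}, more: !Int.rec X.…, retry: &{ack: rec X.…, done: end, err: rec X.…}}
@2 & stop  match  residual = +{err: rec X.…, ok: end, done: rec X.…}
@3 got & ok, protocol expects + err or + ok or + done  ✗

3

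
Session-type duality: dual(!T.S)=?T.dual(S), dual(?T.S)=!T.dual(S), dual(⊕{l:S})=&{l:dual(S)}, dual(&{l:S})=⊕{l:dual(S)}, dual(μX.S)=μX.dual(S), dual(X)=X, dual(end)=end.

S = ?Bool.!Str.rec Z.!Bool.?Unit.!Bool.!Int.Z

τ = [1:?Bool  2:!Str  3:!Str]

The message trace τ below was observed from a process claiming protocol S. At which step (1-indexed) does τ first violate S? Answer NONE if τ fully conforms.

[1] ?Bool  ok  cont: !Str.rec Z.…
[2] !Str  ok  cont: rec Z.…
[3] got !Str, protocol expects !Bool  ✗

3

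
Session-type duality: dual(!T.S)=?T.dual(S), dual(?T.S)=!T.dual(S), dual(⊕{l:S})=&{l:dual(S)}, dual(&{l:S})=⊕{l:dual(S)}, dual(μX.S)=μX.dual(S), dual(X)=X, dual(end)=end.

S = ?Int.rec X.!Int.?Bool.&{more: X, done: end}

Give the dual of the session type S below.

!Int.rec X.?Int.!Bool.+{more: X, done: end}

?Int → !Int
  rec X → rec X  (binder kept)
    !Int → ?Int
      ?Bool → !Bool
        &{more,done} → +{more,done}  (external→internal)
          [more]
            X self-dual
          [done]
            end self-dual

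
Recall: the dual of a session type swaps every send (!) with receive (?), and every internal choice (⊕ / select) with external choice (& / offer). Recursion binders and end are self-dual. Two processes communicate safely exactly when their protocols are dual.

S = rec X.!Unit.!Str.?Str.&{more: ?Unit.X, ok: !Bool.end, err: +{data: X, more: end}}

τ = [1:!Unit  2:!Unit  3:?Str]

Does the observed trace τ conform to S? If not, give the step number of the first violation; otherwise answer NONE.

@1 !Unit  ok  cont: !Str.?Str.&{more: ?Unit.rec X.…, ok: !Bool.end, err: +{data: rec X.…, more: end}}
@2 got !Unit, protocol expects !Str  ✗

2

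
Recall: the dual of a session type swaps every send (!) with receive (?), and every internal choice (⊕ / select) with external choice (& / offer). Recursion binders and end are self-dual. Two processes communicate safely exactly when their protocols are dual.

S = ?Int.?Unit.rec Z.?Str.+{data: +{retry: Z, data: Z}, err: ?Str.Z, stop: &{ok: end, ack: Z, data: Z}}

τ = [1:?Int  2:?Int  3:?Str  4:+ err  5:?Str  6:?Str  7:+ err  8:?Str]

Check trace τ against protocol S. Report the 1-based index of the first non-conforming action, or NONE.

@1 ?Int  match  cont: ?Unit.rec Z.…
@2 got ?Int, protocol expects ?Unit  ✗

2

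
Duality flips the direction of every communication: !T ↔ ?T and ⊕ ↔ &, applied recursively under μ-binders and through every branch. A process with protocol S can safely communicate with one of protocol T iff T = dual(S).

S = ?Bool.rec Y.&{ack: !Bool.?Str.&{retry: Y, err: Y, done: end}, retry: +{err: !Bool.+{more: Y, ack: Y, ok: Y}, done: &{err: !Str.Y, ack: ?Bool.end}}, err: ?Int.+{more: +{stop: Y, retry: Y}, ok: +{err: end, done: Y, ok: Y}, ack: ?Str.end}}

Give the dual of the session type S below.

!Bool.rec Y.+{ack: ?Bool.!Str.+{retry: Y, err: Y, done: end}, retry: &{err: ?Bool.&{more: Y, ack: Y, ok: Y}, done: +{err: ?Str.Y, ack: !Bool.end}}, err: !Int.&{more: &{stop: Y, retry: Y}, ok: &{err: end, done: Y, ok: Y}, ack: !Str.end}}

?Bool ↦ !Bool
  rec Y ↦ rec Y  (binder kept)
    &{ack,retry,err} ↦ +{ack,retry,err}  (offer→select)
      case ack:
        !Bool ↦ ?Bool
          ?Str ↦ !Str
            &{retry,err,done} ↦ +{retry,err,done}  (offer→select)
              case retry:
                Y ↦ Y
              case err:
                Y ↦ Y
              case done:
                end ↦ end
      case retry:
        +{err,done} ↦ &{err,done}  (internal→external)
          case err:
            !Bool ↦ ?Bool
              +{more,ack,ok} ↦ &{more,ack,ok}  (internal→external)
                case more:
                  Y ↦ Y
                case ack:
                  Y ↦ Y
                case ok:
                  Y ↦ Y
          case done:
            &{err,ack} ↦ +{err,ack}  (offer→select)
              case err:
                !Str ↦ ?Str
                  Y ↦ Y
              case ack:
                ?Bool ↦ !Bool
                  end ↦ end
      case err:
        ?Int ↦ !Int
          +{more,ok,ack} ↦ &{more,ok,ack}  (internal→external)
            case more:
              +{stop,retry} ↦ &{stop,retry}  (internal→external)
                case stop:
                  Y ↦ Y
                case retry:
                  Y ↦ Y
            case ok:
              +{err,done,ok} ↦ &{err,done,ok}  (internal→external)
                case err:
                  end ↦ end
                case done:
                  Y ↦ Y
                case ok:
                  Y ↦ Y
            case ack:
              ?Str ↦ !Str
                end ↦ end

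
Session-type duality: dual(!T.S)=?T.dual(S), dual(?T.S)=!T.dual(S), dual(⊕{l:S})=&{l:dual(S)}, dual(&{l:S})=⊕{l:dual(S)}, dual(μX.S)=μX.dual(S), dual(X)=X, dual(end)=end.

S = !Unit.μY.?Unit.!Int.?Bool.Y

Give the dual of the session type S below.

!Unit → ?Unit
  μY → μY  (rec unchanged)
    ?Unit → !Unit
      !Int → ?Int
        ?Bool → !Bool
          Y self-dual

?Unit.μY.!Unit.?Int.!Bool.Y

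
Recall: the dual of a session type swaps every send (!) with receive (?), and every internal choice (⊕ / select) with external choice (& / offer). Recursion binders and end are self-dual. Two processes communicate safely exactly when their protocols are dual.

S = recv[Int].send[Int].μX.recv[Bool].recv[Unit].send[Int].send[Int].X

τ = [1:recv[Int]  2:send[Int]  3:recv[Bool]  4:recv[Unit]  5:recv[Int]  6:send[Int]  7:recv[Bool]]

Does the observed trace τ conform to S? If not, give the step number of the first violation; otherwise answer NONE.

5

step 1: recv[Int]  ok  residual = send[Int].μX.…
step 2: send[Int]  ok  residual = μX.…
step 3: recv[Bool]  ok  residual = recv[Unit].send[Int].send[Int].μX.…
step 4: recv[Unit]  ok  residual = send[Int].send[Int].μX.…
step 5: got recv[Int], protocol expects send[Int]  ✗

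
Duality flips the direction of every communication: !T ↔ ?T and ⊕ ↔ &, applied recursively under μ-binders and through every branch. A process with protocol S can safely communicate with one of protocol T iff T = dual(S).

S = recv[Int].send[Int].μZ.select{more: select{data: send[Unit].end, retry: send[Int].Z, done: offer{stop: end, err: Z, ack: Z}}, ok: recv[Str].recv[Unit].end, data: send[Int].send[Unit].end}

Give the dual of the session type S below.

recv[Int] → send[Int]
  send[Int] → recv[Int]
    μZ → μZ  (rec unchanged)
      select{more,ok,data} → offer{more,ok,data}  (select→offer)
        case more:
          select{data,retry,done} → offer{data,retry,done}  (select→offer)
            case data:
              send[Unit] → recv[Unit]
                dual(end) = end
            case retry:
              send[Int] → recv[Int]
                dual(Z) = Z
            case done:
              offer{stop,err,ack} → select{stop,err,ack}  (external→internal)
                case stop:
                  dual(end) = end
                case err:
                  dual(Z) = Z
                case ack:
                  dual(Z) = Z
        case ok:
          recv[Str] → send[Str]
            recv[Unit] → send[Unit]
              dual(end) = end
        case data:
          send[Int] → recv[Int]
            send[Unit] → recv[Unit]
              dual(end) = end

send[Int].recv[Int].μZ.offer{more: offer{data: recv[Unit].end, retry: recv[Int].Z, done: select{stop: end, err: Z, ack: Z}}, ok: send[Str].send[Unit].end, data: recv[Int].recv[Unit].end}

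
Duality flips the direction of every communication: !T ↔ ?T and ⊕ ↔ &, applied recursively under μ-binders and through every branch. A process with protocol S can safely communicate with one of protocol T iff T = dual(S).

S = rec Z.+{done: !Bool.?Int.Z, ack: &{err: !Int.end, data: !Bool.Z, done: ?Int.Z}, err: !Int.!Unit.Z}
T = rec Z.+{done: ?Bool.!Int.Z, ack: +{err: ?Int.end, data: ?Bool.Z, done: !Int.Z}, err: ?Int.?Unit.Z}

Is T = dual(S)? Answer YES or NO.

NO

rec Z | rec Z  match (μ self-dual)
  +{done,ack,err} | +{done,ack,err}  ✗ choice polarity not flipped — not dual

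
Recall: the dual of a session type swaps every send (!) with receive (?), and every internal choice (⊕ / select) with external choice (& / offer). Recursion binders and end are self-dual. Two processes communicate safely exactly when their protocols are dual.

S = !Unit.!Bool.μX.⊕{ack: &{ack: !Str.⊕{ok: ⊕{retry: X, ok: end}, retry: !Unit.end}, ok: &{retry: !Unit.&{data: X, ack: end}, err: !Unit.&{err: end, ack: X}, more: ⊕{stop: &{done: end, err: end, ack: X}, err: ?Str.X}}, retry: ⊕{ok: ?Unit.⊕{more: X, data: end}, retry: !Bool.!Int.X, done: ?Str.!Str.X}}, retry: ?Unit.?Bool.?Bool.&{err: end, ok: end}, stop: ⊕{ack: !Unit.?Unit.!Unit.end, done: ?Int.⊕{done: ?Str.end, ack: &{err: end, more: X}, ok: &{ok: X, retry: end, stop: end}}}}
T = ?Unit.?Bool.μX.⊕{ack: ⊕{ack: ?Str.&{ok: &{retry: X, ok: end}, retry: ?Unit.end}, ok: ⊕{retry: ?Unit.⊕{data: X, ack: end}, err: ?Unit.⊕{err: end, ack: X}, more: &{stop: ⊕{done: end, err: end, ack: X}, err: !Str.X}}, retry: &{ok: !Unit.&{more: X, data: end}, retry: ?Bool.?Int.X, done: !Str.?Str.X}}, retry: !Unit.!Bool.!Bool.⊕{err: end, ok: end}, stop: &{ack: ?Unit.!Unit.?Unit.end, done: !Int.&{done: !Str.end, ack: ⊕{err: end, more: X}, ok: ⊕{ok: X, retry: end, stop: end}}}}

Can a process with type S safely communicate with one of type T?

!Unit vs ?Unit  ✓
  !Bool vs ?Bool  ✓
    μX vs μX  ✓ (rec unchanged)
      ⊕{ack,retry,stop} vs ⊕{ack,retry,stop}  ✗ choice polarity not flipped — not dual

NO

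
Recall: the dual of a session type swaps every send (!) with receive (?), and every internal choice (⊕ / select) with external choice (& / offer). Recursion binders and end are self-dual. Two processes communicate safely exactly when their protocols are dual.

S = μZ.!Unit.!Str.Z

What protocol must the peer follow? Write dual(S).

μZ.?Unit.?Str.Z

μZ → μZ  (μ self-dual)
  !Unit → ?Unit
    !Str → ?Str
      dual(Z) = Z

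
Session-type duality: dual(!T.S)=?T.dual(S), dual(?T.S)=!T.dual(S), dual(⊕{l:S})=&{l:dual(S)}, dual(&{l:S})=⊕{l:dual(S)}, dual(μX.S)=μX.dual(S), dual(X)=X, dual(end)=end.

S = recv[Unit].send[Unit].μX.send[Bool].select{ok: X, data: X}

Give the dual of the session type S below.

send[Unit].recv[Unit].μX.recv[Bool].offer{ok: X, data: X}

recv[Unit] → send[Unit]
  send[Unit] → recv[Unit]
    μX → μX  (binder kept)
      send[Bool] → recv[Bool]
        select{ok,data} → offer{ok,data}  (internal→external)
          [ok]
            X ↦ X
          [data]
            X ↦ X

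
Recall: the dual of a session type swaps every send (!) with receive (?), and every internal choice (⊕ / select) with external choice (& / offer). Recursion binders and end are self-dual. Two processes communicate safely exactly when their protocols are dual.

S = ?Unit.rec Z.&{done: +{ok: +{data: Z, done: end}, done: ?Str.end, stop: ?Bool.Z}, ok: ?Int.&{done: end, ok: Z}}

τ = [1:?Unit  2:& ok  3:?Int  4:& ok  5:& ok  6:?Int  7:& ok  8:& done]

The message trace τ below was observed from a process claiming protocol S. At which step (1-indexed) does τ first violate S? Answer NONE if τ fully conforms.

NONE

step 1: ?Unit  ok  now at rec Z.…
step 2: & ok  ok  now at ?Int.&{done: end, ok: rec Z.…}
step 3: ?Int  ok  now at &{done: end, ok: rec Z.…}
step 4: & ok  ok  now at rec Z.…
step 5: & ok  ok  now at ?Int.&{done: end, ok: rec Z.…}
step 6: ?Int  ok  now at &{done: end, ok: rec Z.…}
step 7: & ok  ok  now at rec Z.…
step 8: & done  ok  now at +{ok: +{data: rec Z.…, done: end}, done: ?Str.end, stop: ?Bool.rec Z.…}
trace exhausted — no violation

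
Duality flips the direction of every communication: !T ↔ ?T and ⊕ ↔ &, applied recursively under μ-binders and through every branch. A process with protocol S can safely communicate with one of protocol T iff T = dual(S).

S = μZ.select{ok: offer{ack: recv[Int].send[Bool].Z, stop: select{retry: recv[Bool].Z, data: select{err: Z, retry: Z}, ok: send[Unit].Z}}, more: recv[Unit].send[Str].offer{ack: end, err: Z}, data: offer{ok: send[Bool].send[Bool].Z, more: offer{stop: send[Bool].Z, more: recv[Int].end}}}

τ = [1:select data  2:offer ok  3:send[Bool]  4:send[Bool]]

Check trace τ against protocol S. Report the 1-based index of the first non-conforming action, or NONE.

NONE

@1 select data  ok  now at offer{ok: send[Bool].send[Bool].μZ.…, more: offer{stop: send[Bool].μZ.…, more: recv[Int].end}}
@2 offer ok  ok  now at send[Bool].send[Bool].μZ.…
@3 send[Bool]  ok  now at send[Bool].μZ.…
@4 send[Bool]  ok  now at μZ.…
trace exhausted — no violation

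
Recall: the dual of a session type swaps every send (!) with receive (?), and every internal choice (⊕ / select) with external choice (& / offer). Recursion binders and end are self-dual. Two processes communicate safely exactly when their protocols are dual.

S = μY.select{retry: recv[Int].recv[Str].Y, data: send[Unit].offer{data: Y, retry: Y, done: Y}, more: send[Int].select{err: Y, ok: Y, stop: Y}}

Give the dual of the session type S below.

μY = μY  (rec unchanged)
  select{retry,data,more} = offer{retry,data,more}  (⊕→&)
    • retry:
      recv[Int] = send[Int]
        recv[Str] = send[Str]
          dual(Y) = Y
    • data:
      send[Unit] = recv[Unit]
        offer{data,retry,done} = select{data,retry,done}  (external→internal)
          • data:
            dual(Y) = Y
          • retry:
            dual(Y) = Y
          • done:
            dual(Y) = Y
    • more:
      send[Int] = recv[Int]
        select{err,ok,stop} = offer{err,ok,stop}  (⊕→&)
          • err:
            dual(Y) = Y
          • ok:
            dual(Y) = Y
          • stop:
            dual(Y) = Y

μY.offer{retry: send[Int].send[Str].Y, data: recv[Unit].select{data: Y, retry: Y, done: Y}, more: recv[Int].offer{err: Y, ok: Y, stop: Y}}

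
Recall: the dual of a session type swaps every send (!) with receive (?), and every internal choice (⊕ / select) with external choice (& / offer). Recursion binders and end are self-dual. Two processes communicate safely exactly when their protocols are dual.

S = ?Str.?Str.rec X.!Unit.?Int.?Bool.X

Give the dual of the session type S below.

?Str → !Str
  ?Str → !Str
    rec X → rec X  (rec unchanged)
      !Unit → ?Unit
        ?Int → !Int
          ?Bool → !Bool
            X self-dual

!Str.!Str.rec X.?Unit.!Int.!Bool.X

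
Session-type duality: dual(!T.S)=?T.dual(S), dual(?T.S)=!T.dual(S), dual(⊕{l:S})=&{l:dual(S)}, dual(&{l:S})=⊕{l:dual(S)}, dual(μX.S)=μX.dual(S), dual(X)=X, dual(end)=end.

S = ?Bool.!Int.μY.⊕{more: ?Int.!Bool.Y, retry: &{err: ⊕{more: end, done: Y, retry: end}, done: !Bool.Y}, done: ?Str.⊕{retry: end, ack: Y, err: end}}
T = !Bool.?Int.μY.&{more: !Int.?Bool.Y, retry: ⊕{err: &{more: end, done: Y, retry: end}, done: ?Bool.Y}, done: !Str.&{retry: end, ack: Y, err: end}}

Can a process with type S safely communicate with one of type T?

YES

?Bool ‖ !Bool  ok
  !Int ‖ ?Int  ok
    μY ‖ μY  ok (μ self-dual)
      ⊕{more,retry,done} ‖ &{more,retry,done}  ok same labels
        • more:
          ?Int ‖ !Int  ok
            !Bool ‖ ?Bool  ok
              Y ‖ Y  ok
        • retry:
          &{err,done} ‖ ⊕{err,done}  ok same labels
            • err:
              ⊕{more,done,retry} ‖ &{more,done,retry}  ok same labels
                • more:
                  end ‖ end  ok
                • done:
                  Y ‖ Y  ok
                • retry:
                  end ‖ end  ok
            • done:
              !Bool ‖ ?Bool  ok
                Y ‖ Y  ok
        • done:
          ?Str ‖ !Str  ok
            ⊕{retry,ack,err} ‖ &{retry,ack,err}  ok same labels
              • retry:
                end ‖ end  ok
              • ack:
                Y ‖ Y  ok
              • err:
                end ‖ end  ok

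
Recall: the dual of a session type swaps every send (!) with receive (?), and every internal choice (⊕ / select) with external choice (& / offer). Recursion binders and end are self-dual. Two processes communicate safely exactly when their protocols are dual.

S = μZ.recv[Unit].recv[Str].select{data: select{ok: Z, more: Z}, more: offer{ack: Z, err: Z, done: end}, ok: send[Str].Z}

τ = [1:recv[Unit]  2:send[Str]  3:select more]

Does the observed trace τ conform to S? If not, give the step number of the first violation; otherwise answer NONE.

@1 recv[Unit]  ✓  cont: recv[Str].select{data: select{ok: μZ.…, more: μZ.…}, more: offer{ack: μZ.…, err: μZ.…, done: end}, ok: send[Str].μZ.…}
@2 got send[Str], protocol expects recv[Str]  ✗

2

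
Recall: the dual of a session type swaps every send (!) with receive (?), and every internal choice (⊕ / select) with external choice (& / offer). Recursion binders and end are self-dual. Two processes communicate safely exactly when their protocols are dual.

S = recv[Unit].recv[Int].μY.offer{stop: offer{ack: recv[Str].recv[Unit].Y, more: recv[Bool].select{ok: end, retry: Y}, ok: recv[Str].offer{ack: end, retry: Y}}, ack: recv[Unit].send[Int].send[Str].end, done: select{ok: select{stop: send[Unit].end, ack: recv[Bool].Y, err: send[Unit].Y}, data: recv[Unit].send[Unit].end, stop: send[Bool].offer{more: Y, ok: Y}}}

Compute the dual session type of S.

send[Unit].send[Int].μY.select{stop: select{ack: send[Str].send[Unit].Y, more: send[Bool].offer{ok: end, retry: Y}, ok: send[Str].select{ack: end, retry: Y}}, ack: send[Unit].recv[Int].recv[Str].end, done: offer{ok: offer{stop: recv[Unit].end, ack: send[Bool].Y, err: recv[Unit].Y}, data: send[Unit].recv[Unit].end, stop: recv[Bool].select{more: Y, ok: Y}}}

recv[Unit] ↦ send[Unit]
  recv[Int] ↦ send[Int]
    μY ↦ μY  (rec unchanged)
      offer{stop,ack,done} ↦ select{stop,ack,done}  (&→⊕)
        • stop:
          offer{ack,more,ok} ↦ select{ack,more,ok}  (&→⊕)
            • ack:
              recv[Str] ↦ send[Str]
                recv[Unit] ↦ send[Unit]
                  dual(Y) = Y
            • more:
              recv[Bool] ↦ send[Bool]
                select{ok,retry} ↦ offer{ok,retry}  (select→offer)
                  • ok:
                    dual(end) = end
                  • retry:
                    dual(Y) = Y
            • ok:
              recv[Str] ↦ send[Str]
                offer{ack,retry} ↦ select{ack,retry}  (&→⊕)
                  • ack:
                    dual(end) = end
                  • retry:
                    dual(Y) = Y
        • ack:
          recv[Unit] ↦ send[Unit]
            send[Int] ↦ recv[Int]
              send[Str] ↦ recv[Str]
                dual(end) = end
        • done:
          select{ok,data,stop} ↦ offer{ok,data,stop}  (select→offer)
            • ok:
              select{stop,ack,err} ↦ offer{stop,ack,err}  (select→offer)
                • stop:
                  send[Unit] ↦ recv[Unit]
                    dual(end) = end
                • ack:
                  recv[Bool] ↦ send[Bool]
                    dual(Y) = Y
                • err:
                  send[Unit] ↦ recv[Unit]
                    dual(Y) = Y
            • data:
              recv[Unit] ↦ send[Unit]
                send[Unit] ↦ recv[Unit]
                  dual(end) = end
            • stop:
              send[Bool] ↦ recv[Bool]
                offer{more,ok} ↦ select{more,ok}  (&→⊕)
                  • more:
                    dual(Y) = Y
                  • ok:
                    dual(Y) = Y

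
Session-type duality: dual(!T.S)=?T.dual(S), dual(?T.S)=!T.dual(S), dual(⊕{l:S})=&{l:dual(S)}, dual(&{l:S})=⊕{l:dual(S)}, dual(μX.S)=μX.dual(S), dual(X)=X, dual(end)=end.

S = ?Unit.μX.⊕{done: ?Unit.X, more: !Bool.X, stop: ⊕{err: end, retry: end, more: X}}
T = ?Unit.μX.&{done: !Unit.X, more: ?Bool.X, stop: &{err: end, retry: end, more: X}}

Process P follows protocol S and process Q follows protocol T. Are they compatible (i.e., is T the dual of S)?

NO

?Unit | ?Unit  ✗ same direction on both sides — not dual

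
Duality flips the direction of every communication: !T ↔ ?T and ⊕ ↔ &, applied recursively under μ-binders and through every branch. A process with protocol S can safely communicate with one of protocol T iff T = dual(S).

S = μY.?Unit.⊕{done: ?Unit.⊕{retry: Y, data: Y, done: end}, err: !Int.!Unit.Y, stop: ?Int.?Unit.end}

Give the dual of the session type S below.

μY → μY  (μ self-dual)
  ?Unit → !Unit
    ⊕{done,err,stop} → &{done,err,stop}  (⊕→&)
      • done:
        ?Unit → !Unit
          ⊕{retry,data,done} → &{retry,data,done}  (⊕→&)
            • retry:
              Y ↦ Y
            • data:
              Y ↦ Y
            • done:
              end ↦ end
      • err:
        !Int → ?Int
          !Unit → ?Unit
            Y ↦ Y
      • stop:
        ?Int → !Int
          ?Unit → !Unit
            end ↦ end

μY.!Unit.&{done: !Unit.&{retry: Y, data: Y, done: end}, err: ?Int.?Unit.Y, stop: !Int.!Unit.end}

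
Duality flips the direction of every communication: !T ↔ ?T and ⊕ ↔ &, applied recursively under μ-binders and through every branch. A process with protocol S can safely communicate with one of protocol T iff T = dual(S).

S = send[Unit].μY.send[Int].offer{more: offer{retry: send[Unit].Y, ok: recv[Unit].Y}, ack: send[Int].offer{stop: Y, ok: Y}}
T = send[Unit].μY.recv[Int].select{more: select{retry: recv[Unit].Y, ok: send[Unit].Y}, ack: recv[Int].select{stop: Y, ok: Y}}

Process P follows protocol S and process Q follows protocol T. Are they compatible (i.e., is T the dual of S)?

send[Unit] | send[Unit]  ✗ same direction on both sides — not dual

NO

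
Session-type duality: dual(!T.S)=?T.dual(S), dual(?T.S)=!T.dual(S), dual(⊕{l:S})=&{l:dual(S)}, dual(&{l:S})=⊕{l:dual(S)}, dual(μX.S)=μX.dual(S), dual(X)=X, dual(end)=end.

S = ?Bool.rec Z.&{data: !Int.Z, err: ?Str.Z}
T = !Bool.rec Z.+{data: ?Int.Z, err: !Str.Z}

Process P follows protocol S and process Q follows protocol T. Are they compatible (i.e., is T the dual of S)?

YES

?Bool vs !Bool  ✓
  rec Z vs rec Z  ✓ (μ self-dual)
    &{data,err} vs +{data,err}  ✓ labels match
      • data:
        !Int vs ?Int  ✓
          Z vs Z  ✓
      • err:
        ?Str vs !Str  ✓
          Z vs Z  ✓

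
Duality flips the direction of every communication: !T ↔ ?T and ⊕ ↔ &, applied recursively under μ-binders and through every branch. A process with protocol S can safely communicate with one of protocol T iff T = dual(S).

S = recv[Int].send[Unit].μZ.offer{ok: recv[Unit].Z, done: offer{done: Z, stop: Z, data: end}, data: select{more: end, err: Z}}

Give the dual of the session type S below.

send[Int].recv[Unit].μZ.select{ok: send[Unit].Z, done: select{done: Z, stop: Z, data: end}, data: offer{more: end, err: Z}}

recv[Int] → send[Int]
  send[Unit] → recv[Unit]
    μZ → μZ  (rec unchanged)
      offer{ok,done,data} → select{ok,done,data}  (external→internal)
        • ok:
          recv[Unit] → send[Unit]
            Z ↦ Z
        • done:
          offer{done,stop,data} → select{done,stop,data}  (external→internal)
            • done:
              Z ↦ Z
            • stop:
              Z ↦ Z
            • data:
              end ↦ end
        • data:
          select{more,err} → offer{more,err}  (⊕→&)
            • more:
              end ↦ end
            • err:
              Z ↦ Z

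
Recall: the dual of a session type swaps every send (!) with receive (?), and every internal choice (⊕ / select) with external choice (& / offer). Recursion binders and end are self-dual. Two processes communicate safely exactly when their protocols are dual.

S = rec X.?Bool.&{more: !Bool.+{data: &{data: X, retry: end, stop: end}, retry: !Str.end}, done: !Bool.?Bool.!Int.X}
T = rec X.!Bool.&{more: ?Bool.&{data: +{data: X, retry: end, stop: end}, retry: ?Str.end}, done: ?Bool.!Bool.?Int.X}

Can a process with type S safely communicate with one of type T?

rec X ‖ rec X  ok (rec unchanged)
  ?Bool ‖ !Bool  ok
    &{more,done} ‖ &{more,done}  ✗ choice polarity not flipped — not dual

NO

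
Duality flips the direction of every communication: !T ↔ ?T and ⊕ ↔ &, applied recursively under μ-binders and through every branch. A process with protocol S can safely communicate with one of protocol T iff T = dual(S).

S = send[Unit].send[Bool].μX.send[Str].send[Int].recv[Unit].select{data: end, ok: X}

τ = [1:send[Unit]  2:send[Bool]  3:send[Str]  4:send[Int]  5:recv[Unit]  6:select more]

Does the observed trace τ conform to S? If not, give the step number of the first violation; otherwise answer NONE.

6

step 1: send[Unit]  ok  cont: send[Bool].μX.…
step 2: send[Bool]  ok  cont: μX.…
step 3: send[Str]  ok  cont: send[Int].recv[Unit].select{data: end, ok: μX.…}
step 4: send[Int]  ok  cont: recv[Unit].select{data: end, ok: μX.…}
step 5: recv[Unit]  ok  cont: select{data: end, ok: μX.…}
step 6: got select more, protocol expects select data or select ok  ✗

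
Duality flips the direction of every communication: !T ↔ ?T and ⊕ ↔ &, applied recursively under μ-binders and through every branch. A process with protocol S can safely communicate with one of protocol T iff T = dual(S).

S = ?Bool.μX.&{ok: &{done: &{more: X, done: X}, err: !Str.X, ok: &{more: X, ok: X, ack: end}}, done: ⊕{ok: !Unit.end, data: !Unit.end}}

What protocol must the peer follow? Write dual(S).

!Bool.μX.⊕{ok: ⊕{done: ⊕{more: X, done: X}, err: ?Str.X, ok: ⊕{more: X, ok: X, ack: end}}, done: &{ok: ?Unit.end, data: ?Unit.end}}

?Bool ↦ !Bool
  μX ↦ μX  (binder kept)
    &{ok,done} ↦ ⊕{ok,done}  (&→⊕)
      • ok:
        &{done,err,ok} ↦ ⊕{done,err,ok}  (&→⊕)
          • done:
            &{more,done} ↦ ⊕{more,done}  (&→⊕)
              • more:
                X self-dual
              • done:
                X self-dual
          • err:
            !Str ↦ ?Str
              X self-dual
          • ok:
            &{more,ok,ack} ↦ ⊕{more,ok,ack}  (&→⊕)
              • more:
                X self-dual
              • ok:
                X self-dual
              • ack:
                end self-dual
      • done:
        ⊕{ok,data} ↦ &{ok,data}  (select→offer)
          • ok:
            !Unit ↦ ?Unit
              end self-dual
          • data:
            !Unit ↦ ?Unit
              end self-dual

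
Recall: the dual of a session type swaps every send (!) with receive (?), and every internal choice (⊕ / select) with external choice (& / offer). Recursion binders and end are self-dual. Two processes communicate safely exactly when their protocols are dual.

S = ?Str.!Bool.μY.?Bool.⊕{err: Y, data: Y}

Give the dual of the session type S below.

!Str.?Bool.μY.!Bool.&{err: Y, data: Y}

?Str → !Str
  !Bool → ?Bool
    μY → μY  (binder kept)
      ?Bool → !Bool
        ⊕{err,data} → &{err,data}  (select→offer)
          case err:
            dual(Y) = Y
          case data:
            dual(Y) = Y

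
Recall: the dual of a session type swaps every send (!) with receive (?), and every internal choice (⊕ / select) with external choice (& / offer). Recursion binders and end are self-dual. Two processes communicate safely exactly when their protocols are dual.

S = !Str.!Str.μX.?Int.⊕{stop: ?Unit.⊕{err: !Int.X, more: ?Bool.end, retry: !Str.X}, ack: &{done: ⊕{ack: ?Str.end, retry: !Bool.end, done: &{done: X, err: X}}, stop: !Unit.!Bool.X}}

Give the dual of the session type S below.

!Str = ?Str
  !Str = ?Str
    μX = μX  (μ self-dual)
      ?Int = !Int
        ⊕{stop,ack} = &{stop,ack}  (internal→external)
          case stop:
            ?Unit = !Unit
              ⊕{err,more,retry} = &{err,more,retry}  (internal→external)
                case err:
                  !Int = ?Int
                    X self-dual
                case more:
                  ?Bool = !Bool
                    end self-dual
                case retry:
                  !Str = ?Str
                    X self-dual
          case ack:
            &{done,stop} = ⊕{done,stop}  (external→internal)
              case done:
                ⊕{ack,retry,done} = &{ack,retry,done}  (internal→external)
                  case ack:
                    ?Str = !Str
                      end self-dual
                  case retry:
                    !Bool = ?Bool
                      end self-dual
                  case done:
                    &{done,err} = ⊕{done,err}  (external→internal)
                      case done:
                        X self-dual
                      case err:
                        X self-dual
              case stop:
                !Unit = ?Unit
                  !Bool = ?Bool
                    X self-dual

?Str.?Str.μX.!Int.&{stop: !Unit.&{err: ?Int.X, more: !Bool.end, retry: ?Str.X}, ack: ⊕{done: &{ack: !Str.end, retry: ?Bool.end, done: ⊕{done: X, err: X}}, stop: ?Unit.?Bool.X}}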